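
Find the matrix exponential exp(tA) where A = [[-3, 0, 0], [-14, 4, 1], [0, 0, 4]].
e^{tA} = [[e^{-3*t}, 0, 0], [2*(1 - e^{7*t})*e^{-3*t}, e^{4*t}, t*e^{4*t}], [0, 0, e^{4*t}]]

A has Jordan form J = [[-3, 0, 0], [0, 4, 1], [0, 0, 4]] with A = PJP^{-1}, so e^{tA} = P e^{tJ} P^{-1}.

For a Jordan block J_k(λ), e^{tJ_k(λ)} = e^{λt} · (I + tN + t^2 N^2/2! + ... + t^{k-1} N^{k-1}/(k-1)!) where N is the nilpotent superdiagonal part.

Assembling the blocks and conjugating back gives the entries of e^{tA} as shown above.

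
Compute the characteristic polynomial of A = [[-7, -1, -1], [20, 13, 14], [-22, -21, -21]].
χ_A(x) = (x + 5)^3

xI - A = [[x + 7, 1, 1], [-20, x - 13, -14], [22, 21, x + 21]].

Expanding det(xI - A) along the first row:
det(xI - A) = + (x + 7)·det([[x - 13, -14], [21, x + 21]]) - (1)·det([[-20, -14], [22, x + 21]]) + (1)·det([[-20, x - 13], [22, 21]]).

Evaluating gives χ_A(x) = x^3 + 15x^2 + 75x + 125 = (x + 5)^3.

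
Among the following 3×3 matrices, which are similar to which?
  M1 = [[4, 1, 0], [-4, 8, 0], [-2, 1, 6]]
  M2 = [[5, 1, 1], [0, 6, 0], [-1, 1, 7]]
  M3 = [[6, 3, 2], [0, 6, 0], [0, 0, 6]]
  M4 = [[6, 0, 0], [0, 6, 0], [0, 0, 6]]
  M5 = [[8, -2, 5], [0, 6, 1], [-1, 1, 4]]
Characteristic polynomials: χ_{M1} = (x - 6)^3, χ_{M2} = (x - 6)^3, χ_{M3} = (x - 6)^3, χ_{M4} = (x - 6)^3, χ_{M5} = (x - 6)^3.

{M1, M2, M3}: invariant factors x - 6, (x - 6)^2.

{M4}: invariant factors x - 6, x - 6, x - 6.

{M5}: invariant factors (x - 6)^3.

Matrices are similar if and only if their invariant-factor lists agree; the partition into similarity classes is {M1, M2, M3}, {M4}, {M5}.

3 classes: {M1, M2, M3}, {M4}, {M5}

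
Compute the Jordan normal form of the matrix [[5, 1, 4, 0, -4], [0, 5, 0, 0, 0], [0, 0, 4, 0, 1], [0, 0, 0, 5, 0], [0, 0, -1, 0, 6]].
The characteristic polynomial is det(xI - A) = (x - 5)^5, so the eigenvalues are 5 (algebraic multiplicity 5).

For λ = 5: rank(A - 5I) = 2, rank((A - 5I)^2) = 0. The eigenspace has dimension 5 - 2 = 3, so there are 3 Jordan blocks; the rank sequence gives block sizes [2, 2, 1].

Assembling the blocks gives the Jordan form J above.

J = [[5, 1, 0, 0, 0], [0, 5, 0, 0, 0], [0, 0, 5, 1, 0], [0, 0, 0, 5, 0], [0, 0, 0, 0, 5]]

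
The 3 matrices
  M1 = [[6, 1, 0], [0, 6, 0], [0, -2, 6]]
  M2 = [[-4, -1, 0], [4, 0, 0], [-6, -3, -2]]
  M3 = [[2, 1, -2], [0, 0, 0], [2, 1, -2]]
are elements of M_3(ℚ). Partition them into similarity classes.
Characteristic polynomials: χ_{M1} = (x - 6)^3, χ_{M2} = (x + 2)^3, χ_{M3} = x^3.

{M1}: invariant factors x - 6, (x - 6)^2.

{M2}: invariant factors x + 2, (x + 2)^2.

{M3}: invariant factors x, x^2.

Matrices are similar if and only if their invariant-factor lists agree; the partition into similarity classes is {M1}, {M2}, {M3}.

3 classes: {M1}, {M2}, {M3}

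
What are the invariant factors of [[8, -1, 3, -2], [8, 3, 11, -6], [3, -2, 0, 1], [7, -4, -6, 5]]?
x - 4, (x - 4)^3

The Jordan structure of A has elementary divisors (x - 4)^3, (x - 4). Arranging the block sizes at each eigenvalue in decreasing order and taking row products gives the invariant factors.

Invariant factors (smallest first, each dividing the next): x - 4, (x - 4)^3.

Check: the last factor (x - 4)^3 is the minimal polynomial, and the product (x - 4)^4 is the characteristic polynomial.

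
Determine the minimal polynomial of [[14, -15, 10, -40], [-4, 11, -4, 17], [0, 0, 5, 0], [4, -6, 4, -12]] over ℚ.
The characteristic polynomial factors as (x - 5)^2(x - 4)^2. The minimal polynomial is ∏(x - λ)^{k_λ} where k_λ is the size of the largest Jordan block at λ.

For λ = 4: rank(A - 4I) = 3, and the largest Jordan block has size 2 (the smallest k with rank((A - 4I)^k) = rank((A - 4I)^(k+1))).
For λ = 5: rank(A - 5I) = 2, and the largest Jordan block has size 1 (the smallest k with rank((A - 5I)^k) = rank((A - 5I)^(k+1))).

So m_A(x) = (x - 5)(x - 4)^2.

m_A(x) = (x - 5)(x - 4)^2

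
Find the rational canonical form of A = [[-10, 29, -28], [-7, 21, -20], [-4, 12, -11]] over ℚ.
The invariant factors of A (the non-unit diagonal entries of the Smith normal form of xI - A over ℚ[x]) are x^3 + 3, each dividing the next. The characteristic polynomial is their product, x^3 + 3.

The rational canonical form is the block-diagonal matrix of companion matrices C(f_i):
R = [[0, 0, -3], [1, 0, 0], [0, 1, 0]].

Note the characteristic polynomial does not split into linear factors over ℚ, so A has no Jordan form over ℚ; the rational canonical form exists over any field.

R = [[0, 0, -3], [1, 0, 0], [0, 1, 0]]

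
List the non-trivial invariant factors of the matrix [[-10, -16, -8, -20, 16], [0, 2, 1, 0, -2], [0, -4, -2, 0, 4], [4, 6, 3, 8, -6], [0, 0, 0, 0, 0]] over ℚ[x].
x, x, x^2(x + 2)

The Jordan structure of A has elementary divisors (x + 2), x^2, x, x. Arranging the block sizes at each eigenvalue in decreasing order and taking row products gives the invariant factors.

Invariant factors (smallest first, each dividing the next): x, x, x^2(x + 2).

Check: the last factor x^2(x + 2) is the minimal polynomial, and the product x^4(x + 2) is the characteristic polynomial.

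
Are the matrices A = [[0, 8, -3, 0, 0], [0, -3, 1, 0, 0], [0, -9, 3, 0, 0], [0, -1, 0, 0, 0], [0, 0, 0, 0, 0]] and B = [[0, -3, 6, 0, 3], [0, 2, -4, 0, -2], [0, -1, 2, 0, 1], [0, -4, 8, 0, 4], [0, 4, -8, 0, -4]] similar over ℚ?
No.

Both have characteristic polynomial x^5, but the minimal polynomial of A is x^3 while the minimal polynomial of B is x^2. The minimal polynomial is a similarity invariant, so A and B are not similar.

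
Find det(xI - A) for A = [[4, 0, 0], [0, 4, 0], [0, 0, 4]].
xI - A = [[x - 4, 0, 0], [0, x - 4, 0], [0, 0, x - 4]].

Expanding det(xI - A) along the first row:
det(xI - A) = + (x - 4)·det([[x - 4, 0], [0, x - 4]]) - (0)·det([[0, 0], [0, x - 4]]) + (0)·det([[0, x - 4], [0, 0]]).

Evaluating gives χ_A(x) = x^3 - 12x^2 + 48x - 64 = (x - 4)^3.

χ_A(x) = (x - 4)^3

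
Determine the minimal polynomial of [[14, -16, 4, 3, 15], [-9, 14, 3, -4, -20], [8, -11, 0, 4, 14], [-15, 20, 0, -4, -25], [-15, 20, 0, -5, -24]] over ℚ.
m_A(x) = (x - 1)^3(x + 4)

The characteristic polynomial factors as (x - 1)^4(x + 4). The minimal polynomial is ∏(x - λ)^{k_λ} where k_λ is the size of the largest Jordan block at λ.

For λ = -4: rank(A + 4I) = 4, and the largest Jordan block has size 1 (the smallest k with rank((A + 4I)^k) = rank((A + 4I)^(k+1))).
For λ = 1: rank(A - I) = 3, and the largest Jordan block has size 3 (the smallest k with rank((A - I)^k) = rank((A - I)^(k+1))).

So m_A(x) = (x - 1)^3(x + 4).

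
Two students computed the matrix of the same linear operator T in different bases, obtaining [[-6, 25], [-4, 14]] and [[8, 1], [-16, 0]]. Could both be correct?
Two matrices over a field are similar if and only if they have the same invariant factors.

Both A and B have characteristic polynomial (x - 4)^2 and minimal polynomial (x - 4)^2. Computing further, both have invariant factors (x - 4)^2. Hence A and B are similar.

Yes.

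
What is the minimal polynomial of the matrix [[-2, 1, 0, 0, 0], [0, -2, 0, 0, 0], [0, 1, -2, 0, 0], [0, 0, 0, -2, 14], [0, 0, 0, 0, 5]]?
m_A(x) = (x - 5)(x + 2)^2

The characteristic polynomial factors as (x - 5)(x + 2)^4. The minimal polynomial is ∏(x - λ)^{k_λ} where k_λ is the size of the largest Jordan block at λ.

For λ = -2: rank(A + 2I) = 2, and the largest Jordan block has size 2 (the smallest k with rank((A + 2I)^k) = rank((A + 2I)^(k+1))).
For λ = 5: rank(A - 5I) = 4, and the largest Jordan block has size 1 (the smallest k with rank((A - 5I)^k) = rank((A - 5I)^(k+1))).

So m_A(x) = (x - 5)(x + 2)^2.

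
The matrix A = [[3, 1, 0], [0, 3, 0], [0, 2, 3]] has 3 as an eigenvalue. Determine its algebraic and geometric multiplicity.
The characteristic polynomial is (x - 3)^3, so the factor x - 3 appears with exponent 3: the algebraic multiplicity is 3.

rank(A - 3I) = 1, so the eigenspace has dimension 3 - 1 = 2: the geometric multiplicity is 2.

Since 2 < 3, A is not diagonalizable.

algebraic multiplicity 3, geometric multiplicity 2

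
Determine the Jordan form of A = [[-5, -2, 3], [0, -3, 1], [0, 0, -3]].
The characteristic polynomial is det(xI - A) = (x + 3)^2(x + 5), so the eigenvalues are -5 (algebraic multiplicity 1), -3 (algebraic multiplicity 2).

For λ = -5: algebraic multiplicity 1 gives one 1×1 block.

For λ = -3: rank(A + 3I) = 2, rank((A + 3I)^2) = 1. The eigenspace has dimension 3 - 2 = 1, so there is 1 Jordan block; the rank sequence gives block sizes [2].

Assembling the blocks gives the Jordan form J above.

J = [[-5, 0, 0], [0, -3, 1], [0, 0, -3]]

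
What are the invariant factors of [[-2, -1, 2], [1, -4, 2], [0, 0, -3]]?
x + 3, (x + 3)^2

The Jordan structure of A has elementary divisors (x + 3)^2, (x + 3). Arranging the block sizes at each eigenvalue in decreasing order and taking row products gives the invariant factors.

Invariant factors (smallest first, each dividing the next): x + 3, (x + 3)^2.

Check: the last factor (x + 3)^2 is the minimal polynomial, and the product (x + 3)^3 is the characteristic polynomial.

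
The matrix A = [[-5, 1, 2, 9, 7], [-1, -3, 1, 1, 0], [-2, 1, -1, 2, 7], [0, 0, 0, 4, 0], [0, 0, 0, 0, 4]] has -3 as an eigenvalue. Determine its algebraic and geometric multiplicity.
The characteristic polynomial is (x - 4)^2(x + 3)^3, so the factor x + 3 appears with exponent 3: the algebraic multiplicity is 3.

rank(A + 3I) = 4, so the eigenspace has dimension 5 - 4 = 1: the geometric multiplicity is 1.

Since 1 < 3, A is not diagonalizable.

algebraic multiplicity 3, geometric multiplicity 1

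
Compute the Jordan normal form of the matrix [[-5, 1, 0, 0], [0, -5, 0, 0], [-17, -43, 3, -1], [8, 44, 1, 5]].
J = [[-5, 1, 0, 0], [0, -5, 0, 0], [0, 0, 4, 1], [0, 0, 0, 4]]

The characteristic polynomial is det(xI - A) = (x - 4)^2(x + 5)^2, so the eigenvalues are -5 (algebraic multiplicity 2), 4 (algebraic multiplicity 2).

For λ = -5: rank(A + 5I) = 3, rank((A + 5I)^2) = 2. The eigenspace has dimension 4 - 3 = 1, so there is 1 Jordan block; the rank sequence gives block sizes [2].

For λ = 4: rank(A - 4I) = 3, rank((A - 4I)^2) = 2. The eigenspace has dimension 4 - 3 = 1, so there is 1 Jordan block; the rank sequence gives block sizes [2].

Assembling the blocks gives the Jordan form J above.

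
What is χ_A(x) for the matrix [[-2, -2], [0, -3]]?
χ_A(x) = (x + 2)(x + 3)

xI - A = [[x + 2, 2], [0, x + 3]].

Expanding det(xI - A) along the first row:
det(xI - A) = + (x + 2)·det([[x + 3]]) - (2)·det([[0]]).

Evaluating gives χ_A(x) = x^2 + 5x + 6 = (x + 2)(x + 3).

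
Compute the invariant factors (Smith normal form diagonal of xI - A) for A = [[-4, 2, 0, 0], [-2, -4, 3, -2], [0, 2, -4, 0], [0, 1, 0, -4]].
The Jordan structure of A has elementary divisors (x + 4)^3, (x + 4). Arranging the block sizes at each eigenvalue in decreasing order and taking row products gives the invariant factors.

Invariant factors (smallest first, each dividing the next): x + 4, (x + 4)^3.

Check: the last factor (x + 4)^3 is the minimal polynomial, and the product (x + 4)^4 is the characteristic polynomial.

x + 4, (x + 4)^3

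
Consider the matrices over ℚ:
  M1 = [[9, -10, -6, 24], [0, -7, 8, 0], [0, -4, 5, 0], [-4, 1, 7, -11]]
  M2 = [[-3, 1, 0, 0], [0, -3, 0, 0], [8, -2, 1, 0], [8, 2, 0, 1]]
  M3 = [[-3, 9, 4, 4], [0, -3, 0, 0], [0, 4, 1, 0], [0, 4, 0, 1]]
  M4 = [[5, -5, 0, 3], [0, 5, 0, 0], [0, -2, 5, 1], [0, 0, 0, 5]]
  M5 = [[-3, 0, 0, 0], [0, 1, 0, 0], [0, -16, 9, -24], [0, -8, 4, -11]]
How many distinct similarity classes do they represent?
Characteristic polynomials: χ_{M1} = (x - 1)^2(x + 3)^2, χ_{M2} = (x - 1)^2(x + 3)^2, χ_{M3} = (x - 1)^2(x + 3)^2, χ_{M4} = (x - 5)^4, χ_{M5} = (x - 1)^2(x + 3)^2.

{M1, M2, M3}: invariant factors x - 1, (x - 1)(x + 3)^2.

{M4}: invariant factors (x - 5)^2, (x - 5)^2.

{M5}: invariant factors (x - 1)(x + 3), (x - 1)(x + 3).

Matrices are similar if and only if their invariant-factor lists agree; the partition into similarity classes is {M1, M2, M3}, {M4}, {M5}.

3 classes: {M1, M2, M3}, {M4}, {M5}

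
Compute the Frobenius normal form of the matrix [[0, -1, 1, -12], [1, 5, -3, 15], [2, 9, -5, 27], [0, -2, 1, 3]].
The invariant factors of A (the non-unit diagonal entries of the Smith normal form of xI - A over ℚ[x]) are (x - 3)(x^3 + 4x - 3), each dividing the next. The characteristic polynomial is their product, (x - 3)(x^3 + 4x - 3).

The rational canonical form is the block-diagonal matrix of companion matrices C(f_i):
R = [[0, 0, 0, -9], [1, 0, 0, 15], [0, 1, 0, -4], [0, 0, 1, 3]].

Note the characteristic polynomial does not split into linear factors over ℚ, so A has no Jordan form over ℚ; the rational canonical form exists over any field.

R = [[0, 0, 0, -9], [1, 0, 0, 15], [0, 1, 0, -4], [0, 0, 1, 3]]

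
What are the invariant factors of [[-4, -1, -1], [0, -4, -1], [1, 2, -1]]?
The Jordan structure of A has elementary divisors (x + 3)^3. Arranging the block sizes at each eigenvalue in decreasing order and taking row products gives the invariant factors.

Invariant factors (smallest first, each dividing the next): (x + 3)^3.

Check: the last factor (x + 3)^3 is the minimal polynomial, and the product (x + 3)^3 is the characteristic polynomial.

(x + 3)^3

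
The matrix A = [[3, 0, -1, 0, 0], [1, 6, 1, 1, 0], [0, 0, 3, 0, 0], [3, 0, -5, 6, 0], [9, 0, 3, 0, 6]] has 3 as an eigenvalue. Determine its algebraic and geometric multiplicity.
algebraic multiplicity 2, geometric multiplicity 1

The characteristic polynomial is (x - 6)^3(x - 3)^2, so the factor x - 3 appears with exponent 2: the algebraic multiplicity is 2.

rank(A - 3I) = 4, so the eigenspace has dimension 5 - 4 = 1: the geometric multiplicity is 1.

Since 1 < 2, A is not diagonalizable.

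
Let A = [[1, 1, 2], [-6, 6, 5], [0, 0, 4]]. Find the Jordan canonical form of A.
The characteristic polynomial is det(xI - A) = (x - 4)^2(x - 3), so the eigenvalues are 3 (algebraic multiplicity 1), 4 (algebraic multiplicity 2).

For λ = 3: algebraic multiplicity 1 gives one 1×1 block.

For λ = 4: rank(A - 4I) = 2, rank((A - 4I)^2) = 1. The eigenspace has dimension 3 - 2 = 1, so there is 1 Jordan block; the rank sequence gives block sizes [2].

Assembling the blocks gives the Jordan form J above.

J = [[3, 0, 0], [0, 4, 1], [0, 0, 4]]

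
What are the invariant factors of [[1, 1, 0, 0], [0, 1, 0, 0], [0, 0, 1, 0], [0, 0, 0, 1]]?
The Jordan structure of A has elementary divisors (x - 1)^2, (x - 1), (x - 1). Arranging the block sizes at each eigenvalue in decreasing order and taking row products gives the invariant factors.

Invariant factors (smallest first, each dividing the next): x - 1, x - 1, (x - 1)^2.

Check: the last factor (x - 1)^2 is the minimal polynomial, and the product (x - 1)^4 is the characteristic polynomial.

x - 1, x - 1, (x - 1)^2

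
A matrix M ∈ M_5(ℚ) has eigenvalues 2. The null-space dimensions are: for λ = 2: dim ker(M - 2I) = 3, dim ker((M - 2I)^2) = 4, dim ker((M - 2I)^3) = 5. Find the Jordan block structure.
λ = 2: successive nullity increments [3, 1, 1] count blocks of size ≥ k; block sizes are [3, 1, 1].

Jordan blocks: (2, 3), (2, 1), (2, 1)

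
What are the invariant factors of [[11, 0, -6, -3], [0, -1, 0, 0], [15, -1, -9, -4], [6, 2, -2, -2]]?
The Jordan structure of A has elementary divisors (x + 1)^2, (x + 1), (x - 2). Arranging the block sizes at each eigenvalue in decreasing order and taking row products gives the invariant factors.

Invariant factors (smallest first, each dividing the next): x + 1, (x - 2)(x + 1)^2.

Check: the last factor (x - 2)(x + 1)^2 is the minimal polynomial, and the product (x - 2)(x + 1)^3 is the characteristic polynomial.

x + 1, (x - 2)(x + 1)^2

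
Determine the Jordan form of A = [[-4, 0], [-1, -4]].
J = [[-4, 1], [0, -4]]

The characteristic polynomial is det(xI - A) = (x + 4)^2, so the eigenvalues are -4 (algebraic multiplicity 2).

For λ = -4: rank(A + 4I) = 1, rank((A + 4I)^2) = 0. The eigenspace has dimension 2 - 1 = 1, so there is 1 Jordan block; the rank sequence gives block sizes [2].

Assembling the blocks gives the Jordan form J above.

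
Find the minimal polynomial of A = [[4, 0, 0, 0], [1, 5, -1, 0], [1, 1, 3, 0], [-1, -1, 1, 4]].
m_A(x) = (x - 4)^2

The characteristic polynomial factors as (x - 4)^4. The minimal polynomial is ∏(x - λ)^{k_λ} where k_λ is the size of the largest Jordan block at λ.

For λ = 4: rank(A - 4I) = 1, and the largest Jordan block has size 2 (the smallest k with rank((A - 4I)^k) = rank((A - 4I)^(k+1))).

So m_A(x) = (x - 4)^2.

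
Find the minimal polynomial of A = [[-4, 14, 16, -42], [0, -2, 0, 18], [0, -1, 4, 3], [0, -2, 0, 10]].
m_A(x) = (x - 4)^2(x + 4)

The characteristic polynomial factors as (x - 4)^3(x + 4). The minimal polynomial is ∏(x - λ)^{k_λ} where k_λ is the size of the largest Jordan block at λ.

For λ = -4: rank(A + 4I) = 3, and the largest Jordan block has size 1 (the smallest k with rank((A + 4I)^k) = rank((A + 4I)^(k+1))).
For λ = 4: rank(A - 4I) = 2, and the largest Jordan block has size 2 (the smallest k with rank((A - 4I)^k) = rank((A - 4I)^(k+1))).

So m_A(x) = (x - 4)^2(x + 4).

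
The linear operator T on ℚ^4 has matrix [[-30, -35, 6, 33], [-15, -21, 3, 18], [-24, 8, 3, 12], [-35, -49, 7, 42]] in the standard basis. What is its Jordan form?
The characteristic polynomial is det(xI - A) = x^2(x + 3)^2, so the eigenvalues are -3 (algebraic multiplicity 2), 0 (algebraic multiplicity 2).

For λ = -3: rank(A + 3I) = 3, rank((A + 3I)^2) = 2. The eigenspace has dimension 4 - 3 = 1, so there is 1 Jordan block; the rank sequence gives block sizes [2].

For λ = 0: rank(A) = 3, rank(A^2) = 2. The eigenspace has dimension 4 - 3 = 1, so there is 1 Jordan block; the rank sequence gives block sizes [2].

Assembling the blocks gives the Jordan form J above.

J = [[-3, 1, 0, 0], [0, -3, 0, 0], [0, 0, 0, 1], [0, 0, 0, 0]]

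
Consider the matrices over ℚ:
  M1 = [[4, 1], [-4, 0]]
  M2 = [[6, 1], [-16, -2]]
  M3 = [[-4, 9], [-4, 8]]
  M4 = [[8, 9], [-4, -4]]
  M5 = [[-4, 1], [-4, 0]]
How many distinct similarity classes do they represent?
2 classes: {M1, M2, M3, M4}, {M5}

Characteristic polynomials: χ_{M1} = (x - 2)^2, χ_{M2} = (x - 2)^2, χ_{M3} = (x - 2)^2, χ_{M4} = (x - 2)^2, χ_{M5} = (x + 2)^2.

{M1, M2, M3, M4}: invariant factors (x - 2)^2.

{M5}: invariant factors (x + 2)^2.

Matrices are similar if and only if their invariant-factor lists agree; the partition into similarity classes is {M1, M2, M3, M4}, {M5}.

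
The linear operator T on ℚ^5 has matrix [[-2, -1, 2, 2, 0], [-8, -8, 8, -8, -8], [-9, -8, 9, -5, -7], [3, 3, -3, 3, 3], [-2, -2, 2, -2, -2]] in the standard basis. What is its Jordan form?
The characteristic polynomial is det(xI - A) = x^5, so the eigenvalues are 0 (algebraic multiplicity 5).

For λ = 0: rank(A) = 2, rank(A^2) = 0. The eigenspace has dimension 5 - 2 = 3, so there are 3 Jordan blocks; the rank sequence gives block sizes [2, 2, 1].

Assembling the blocks gives the Jordan form J above.

J = [[0, 1, 0, 0, 0], [0, 0, 0, 0, 0], [0, 0, 0, 1, 0], [0, 0, 0, 0, 0], [0, 0, 0, 0, 0]]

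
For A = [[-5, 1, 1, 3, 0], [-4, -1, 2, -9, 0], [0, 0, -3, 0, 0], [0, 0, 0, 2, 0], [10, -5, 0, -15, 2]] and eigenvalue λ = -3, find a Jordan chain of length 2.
v_1 = [[0, 1, 0, 0, 1]]^T, v_2 = [[1, 2, 0, 0, 0]]^T

We seek v_1 ∈ ker((A + 3I)^2) \ ker(A + 3I), then set v_{i+1} = (A + 3I) v_i.

One such chain is v_1 = [[0, 1, 0, 0, 1]]^T, v_2 = [[1, 2, 0, 0, 0]]^T. Check: (A + 3I) v_2 = [[0, 0, 0, 0, 0]]^T = 0.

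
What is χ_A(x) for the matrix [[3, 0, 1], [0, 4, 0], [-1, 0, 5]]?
xI - A = [[x - 3, 0, -1], [0, x - 4, 0], [1, 0, x - 5]].

Expanding det(xI - A) along the first row:
det(xI - A) = + (x - 3)·det([[x - 4, 0], [0, x - 5]]) - (0)·det([[0, 0], [1, x - 5]]) + (-1)·det([[0, x - 4], [1, 0]]).

Evaluating gives χ_A(x) = x^3 - 12x^2 + 48x - 64 = (x - 4)^3.

χ_A(x) = (x - 4)^3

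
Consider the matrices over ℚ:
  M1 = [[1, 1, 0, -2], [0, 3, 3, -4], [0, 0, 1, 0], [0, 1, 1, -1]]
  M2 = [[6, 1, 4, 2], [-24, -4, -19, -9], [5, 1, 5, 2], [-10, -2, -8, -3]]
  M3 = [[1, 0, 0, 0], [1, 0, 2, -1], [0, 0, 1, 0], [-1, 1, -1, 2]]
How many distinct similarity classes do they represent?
Characteristic polynomials: χ_{M1} = (x - 1)^4, χ_{M2} = (x - 1)^4, χ_{M3} = (x - 1)^4.

{M1, M2, M3}: invariant factors x - 1, (x - 1)^3.

Matrices are similar if and only if their invariant-factor lists agree; the partition into similarity classes is {M1, M2, M3}.

1 class: {M1, M2, M3}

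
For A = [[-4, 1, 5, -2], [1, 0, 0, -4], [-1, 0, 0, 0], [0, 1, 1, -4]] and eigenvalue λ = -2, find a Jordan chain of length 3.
We seek v_1 ∈ ker((A + 2I)^3) \ ker((A + 2I)^2), then set v_{i+1} = (A + 2I) v_i.

One such chain is v_1 = [[2, 0, 1, 0]]^T, v_2 = [[1, 2, 0, 1]]^T, v_3 = [[-2, 1, -1, 0]]^T. Check: (A + 2I) v_3 = [[0, 0, 0, 0]]^T = 0.

v_1 = [[2, 0, 1, 0]]^T, v_2 = [[1, 2, 0, 1]]^T, v_3 = [[-2, 1, -1, 0]]^T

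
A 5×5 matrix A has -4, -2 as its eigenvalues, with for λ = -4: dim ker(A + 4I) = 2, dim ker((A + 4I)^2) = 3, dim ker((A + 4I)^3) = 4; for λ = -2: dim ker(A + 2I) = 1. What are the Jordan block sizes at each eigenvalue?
Jordan blocks: (-4, 3), (-4, 1), (-2, 1)

λ = -4: successive nullity increments [2, 1, 1] count blocks of size ≥ k; block sizes are [3, 1].
λ = -2: successive nullity increments [1] count blocks of size ≥ k; block sizes are [1].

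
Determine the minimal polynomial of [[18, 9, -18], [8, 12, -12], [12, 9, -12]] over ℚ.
m_A(x) = (x - 6)^2

The characteristic polynomial factors as (x - 6)^3. The minimal polynomial is ∏(x - λ)^{k_λ} where k_λ is the size of the largest Jordan block at λ.

For λ = 6: rank(A - 6I) = 1, and the largest Jordan block has size 2 (the smallest k with rank((A - 6I)^k) = rank((A - 6I)^(k+1))).

So m_A(x) = (x - 6)^2.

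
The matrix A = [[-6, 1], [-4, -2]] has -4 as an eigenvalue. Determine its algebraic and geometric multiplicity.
algebraic multiplicity 2, geometric multiplicity 1

The characteristic polynomial is (x + 4)^2, so the factor x + 4 appears with exponent 2: the algebraic multiplicity is 2.

rank(A + 4I) = 1, so the eigenspace has dimension 2 - 1 = 1: the geometric multiplicity is 1.

Since 1 < 2, A is not diagonalizable.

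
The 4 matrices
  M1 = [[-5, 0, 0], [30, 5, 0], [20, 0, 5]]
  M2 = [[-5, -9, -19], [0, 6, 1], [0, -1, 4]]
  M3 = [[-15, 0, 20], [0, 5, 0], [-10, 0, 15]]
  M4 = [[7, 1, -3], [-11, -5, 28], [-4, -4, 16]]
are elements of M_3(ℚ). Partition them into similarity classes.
Characteristic polynomials: χ_{M1} = (x - 5)^2(x + 5), χ_{M2} = (x - 5)^2(x + 5), χ_{M3} = (x - 5)^2(x + 5), χ_{M4} = (x - 6)^3.

{M1, M3}: invariant factors x - 5, (x - 5)(x + 5).

{M2}: invariant factors (x - 5)^2(x + 5).

{M4}: invariant factors (x - 6)^3.

Matrices are similar if and only if their invariant-factor lists agree; the partition into similarity classes is {M1, M3}, {M2}, {M4}.

3 classes: {M1, M3}, {M2}, {M4}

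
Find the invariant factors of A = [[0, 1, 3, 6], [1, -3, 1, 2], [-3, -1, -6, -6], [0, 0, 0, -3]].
The Jordan structure of A has elementary divisors (x + 3)^3, (x + 3). Arranging the block sizes at each eigenvalue in decreasing order and taking row products gives the invariant factors.

Invariant factors (smallest first, each dividing the next): x + 3, (x + 3)^3.

Check: the last factor (x + 3)^3 is the minimal polynomial, and the product (x + 3)^4 is the characteristic polynomial.

x + 3, (x + 3)^3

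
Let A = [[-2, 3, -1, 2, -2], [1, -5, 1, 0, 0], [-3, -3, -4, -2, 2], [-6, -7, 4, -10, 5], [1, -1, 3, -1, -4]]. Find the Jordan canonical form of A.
J = [[-5, 1, 0, 0, 0], [0, -5, 1, 0, 0], [0, 0, -5, 0, 0], [0, 0, 0, -5, 1], [0, 0, 0, 0, -5]]

The characteristic polynomial is det(xI - A) = (x + 5)^5, so the eigenvalues are -5 (algebraic multiplicity 5).

For λ = -5: rank(A + 5I) = 3, rank((A + 5I)^2) = 1, rank((A + 5I)^3) = 0. The eigenspace has dimension 5 - 3 = 2, so there are 2 Jordan blocks; the rank sequence gives block sizes [3, 2].

Assembling the blocks gives the Jordan form J above.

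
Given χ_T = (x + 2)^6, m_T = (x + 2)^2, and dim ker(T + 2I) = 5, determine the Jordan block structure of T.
λ = -2: algebraic multiplicity 6 (exponent in χ_T), largest block size 2 (exponent in m_T), 5 blocks (geometric multiplicity). These force block sizes [2, 1, 1, 1, 1].

Jordan blocks: (-2, 2), (-2, 1), (-2, 1), (-2, 1), (-2, 1)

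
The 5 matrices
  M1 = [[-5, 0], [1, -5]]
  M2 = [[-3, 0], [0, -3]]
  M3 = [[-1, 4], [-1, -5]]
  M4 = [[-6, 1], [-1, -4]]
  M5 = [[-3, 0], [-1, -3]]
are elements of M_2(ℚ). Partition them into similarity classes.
3 classes: {M1, M4}, {M2}, {M3, M5}

Characteristic polynomials: χ_{M1} = (x + 5)^2, χ_{M2} = (x + 3)^2, χ_{M3} = (x + 3)^2, χ_{M4} = (x + 5)^2, χ_{M5} = (x + 3)^2.

{M1, M4}: invariant factors (x + 5)^2.

{M2}: invariant factors x + 3, x + 3.

{M3, M5}: invariant factors (x + 3)^2.

Matrices are similar if and only if their invariant-factor lists agree; the partition into similarity classes is {M1, M4}, {M2}, {M3, M5}.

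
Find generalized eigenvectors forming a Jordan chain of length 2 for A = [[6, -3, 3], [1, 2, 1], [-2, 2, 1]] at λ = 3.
We seek v_1 ∈ ker((A - 3I)^2) \ ker(A - 3I), then set v_{i+1} = (A - 3I) v_i.

One such chain is v_1 = [[4, 5, 0]]^T, v_2 = [[-3, -1, 2]]^T. Check: (A - 3I) v_2 = [[0, 0, 0]]^T = 0.

v_1 = [[4, 5, 0]]^T, v_2 = [[-3, -1, 2]]^T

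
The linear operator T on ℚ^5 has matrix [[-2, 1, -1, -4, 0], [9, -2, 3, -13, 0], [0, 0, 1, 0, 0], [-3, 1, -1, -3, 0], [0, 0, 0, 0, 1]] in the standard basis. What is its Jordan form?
J = [[-4, 1, 0, 0, 0], [0, -4, 0, 0, 0], [0, 0, 1, 0, 0], [0, 0, 0, 1, 0], [0, 0, 0, 0, 1]]

The characteristic polynomial is det(xI - A) = (x - 1)^3(x + 4)^2, so the eigenvalues are -4 (algebraic multiplicity 2), 1 (algebraic multiplicity 3).

For λ = -4: rank(A + 4I) = 4, rank((A + 4I)^2) = 3. The eigenspace has dimension 5 - 4 = 1, so there is 1 Jordan block; the rank sequence gives block sizes [2].

For λ = 1: rank(A - I) = 2. The eigenspace has dimension 5 - 2 = 3, so there are 3 Jordan blocks; the rank sequence gives block sizes [1, 1, 1].

Assembling the blocks gives the Jordan form J above.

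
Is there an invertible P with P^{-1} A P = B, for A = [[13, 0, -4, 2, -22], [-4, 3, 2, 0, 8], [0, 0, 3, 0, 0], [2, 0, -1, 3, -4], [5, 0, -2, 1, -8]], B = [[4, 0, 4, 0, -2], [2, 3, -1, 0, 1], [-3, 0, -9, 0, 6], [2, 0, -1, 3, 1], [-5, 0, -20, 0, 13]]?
Yes.

Two matrices over a field are similar if and only if they have the same invariant factors.

Both A and B have characteristic polynomial (x - 3)^4(x - 2) and minimal polynomial (x - 3)^2(x - 2). Computing further, both have invariant factors x - 3, x - 3, (x - 3)^2(x - 2). Hence A and B are similar.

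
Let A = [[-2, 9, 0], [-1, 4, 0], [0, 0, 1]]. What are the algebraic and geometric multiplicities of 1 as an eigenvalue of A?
algebraic multiplicity 3, geometric multiplicity 2

The characteristic polynomial is (x - 1)^3, so the factor x - 1 appears with exponent 3: the algebraic multiplicity is 3.

rank(A - I) = 1, so the eigenspace has dimension 3 - 1 = 2: the geometric multiplicity is 2.

Since 2 < 3, A is not diagonalizable.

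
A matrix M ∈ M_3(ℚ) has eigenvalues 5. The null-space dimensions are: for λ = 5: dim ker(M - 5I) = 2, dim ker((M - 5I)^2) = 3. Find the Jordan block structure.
λ = 5: successive nullity increments [2, 1] count blocks of size ≥ k; block sizes are [2, 1].

Jordan blocks: (5, 2), (5, 1)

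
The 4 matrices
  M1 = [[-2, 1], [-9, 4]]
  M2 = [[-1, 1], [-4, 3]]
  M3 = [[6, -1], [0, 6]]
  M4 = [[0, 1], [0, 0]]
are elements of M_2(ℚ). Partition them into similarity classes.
3 classes: {M1, M2}, {M3}, {M4}

Characteristic polynomials: χ_{M1} = (x - 1)^2, χ_{M2} = (x - 1)^2, χ_{M3} = (x - 6)^2, χ_{M4} = x^2.

{M1, M2}: invariant factors (x - 1)^2.

{M3}: invariant factors (x - 6)^2.

{M4}: invariant factors x^2.

Matrices are similar if and only if their invariant-factor lists agree; the partition into similarity classes is {M1, M2}, {M3}, {M4}.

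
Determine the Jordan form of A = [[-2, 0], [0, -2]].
The characteristic polynomial is det(xI - A) = (x + 2)^2, so the eigenvalues are -2 (algebraic multiplicity 2).

For λ = -2: rank(A + 2I) = 0. The eigenspace has dimension 2 - 0 = 2, so there are 2 Jordan blocks; the rank sequence gives block sizes [1, 1].

Assembling the blocks gives the Jordan form J above.

J = [[-2, 0], [0, -2]]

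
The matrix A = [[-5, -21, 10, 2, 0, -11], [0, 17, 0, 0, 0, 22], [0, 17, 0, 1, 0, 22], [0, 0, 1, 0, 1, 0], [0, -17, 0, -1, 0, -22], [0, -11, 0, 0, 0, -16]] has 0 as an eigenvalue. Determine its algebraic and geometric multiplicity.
algebraic multiplicity 3, geometric multiplicity 1

The characteristic polynomial is x^3(x - 6)(x + 5)^2, so the factor x appears with exponent 3: the algebraic multiplicity is 3.

rank(A) = 5, so the eigenspace has dimension 6 - 5 = 1: the geometric multiplicity is 1.

Since 1 < 3, A is not diagonalizable.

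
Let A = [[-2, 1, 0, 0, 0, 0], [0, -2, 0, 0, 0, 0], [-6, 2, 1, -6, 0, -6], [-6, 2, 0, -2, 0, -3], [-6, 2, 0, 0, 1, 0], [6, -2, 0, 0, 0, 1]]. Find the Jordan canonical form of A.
The characteristic polynomial is det(xI - A) = (x - 1)^3(x + 2)^3, so the eigenvalues are -2 (algebraic multiplicity 3), 1 (algebraic multiplicity 3).

For λ = -2: rank(A + 2I) = 4, rank((A + 2I)^2) = 3. The eigenspace has dimension 6 - 4 = 2, so there are 2 Jordan blocks; the rank sequence gives block sizes [2, 1].

For λ = 1: rank(A - I) = 3. The eigenspace has dimension 6 - 3 = 3, so there are 3 Jordan blocks; the rank sequence gives block sizes [1, 1, 1].

Assembling the blocks gives the Jordan form J above.

J = [[-2, 1, 0, 0, 0, 0], [0, -2, 0, 0, 0, 0], [0, 0, -2, 0, 0, 0], [0, 0, 0, 1, 0, 0], [0, 0, 0, 0, 1, 0], [0, 0, 0, 0, 0, 1]]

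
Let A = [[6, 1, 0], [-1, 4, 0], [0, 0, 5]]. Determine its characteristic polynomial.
χ_A(x) = (x - 5)^3

xI - A = [[x - 6, -1, 0], [1, x - 4, 0], [0, 0, x - 5]].

Expanding det(xI - A) along the first row:
det(xI - A) = + (x - 6)·det([[x - 4, 0], [0, x - 5]]) - (-1)·det([[1, 0], [0, x - 5]]) + (0)·det([[1, x - 4], [0, 0]]).

Evaluating gives χ_A(x) = x^3 - 15x^2 + 75x - 125 = (x - 5)^3.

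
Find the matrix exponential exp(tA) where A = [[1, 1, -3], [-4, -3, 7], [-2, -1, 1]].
A has Jordan form J = [[-1, 0, 0], [0, 0, 1], [0, 0, 0]] with A = PJP^{-1}, so e^{tA} = P e^{tJ} P^{-1}.

For a Jordan block J_k(λ), e^{tJ_k(λ)} = e^{λt} · (I + tN + t^2 N^2/2! + ... + t^{k-1} N^{k-1}/(k-1)!) where N is the nilpotent superdiagonal part.

Assembling the blocks and conjugating back gives the entries of e^{tA} as shown above.

e^{tA} = [[4*t - 2 + 3*e^{-t}, 2*t - 1 + e^{-t}, -2*t - 1 + e^{-t}], [-10*t + 6 - 6*e^{-t}, -5*t + 3 - 2*e^{-t}, 5*t + 2 - 2*e^{-t}], [-2*t, -t, t + 1]]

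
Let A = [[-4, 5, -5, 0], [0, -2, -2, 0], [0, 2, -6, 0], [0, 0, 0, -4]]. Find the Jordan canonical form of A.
J = [[-4, 1, 0, 0], [0, -4, 0, 0], [0, 0, -4, 0], [0, 0, 0, -4]]

The characteristic polynomial is det(xI - A) = (x + 4)^4, so the eigenvalues are -4 (algebraic multiplicity 4).

For λ = -4: rank(A + 4I) = 1, rank((A + 4I)^2) = 0. The eigenspace has dimension 4 - 1 = 3, so there are 3 Jordan blocks; the rank sequence gives block sizes [2, 1, 1].

Assembling the blocks gives the Jordan form J above.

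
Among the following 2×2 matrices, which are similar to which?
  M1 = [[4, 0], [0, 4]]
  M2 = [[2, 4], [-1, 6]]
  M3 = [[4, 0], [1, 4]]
2 classes: {M1}, {M2, M3}

Characteristic polynomials: χ_{M1} = (x - 4)^2, χ_{M2} = (x - 4)^2, χ_{M3} = (x - 4)^2.

{M1}: invariant factors x - 4, x - 4.

{M2, M3}: invariant factors (x - 4)^2.

Matrices are similar if and only if their invariant-factor lists agree; the partition into similarity classes is {M1}, {M2, M3}.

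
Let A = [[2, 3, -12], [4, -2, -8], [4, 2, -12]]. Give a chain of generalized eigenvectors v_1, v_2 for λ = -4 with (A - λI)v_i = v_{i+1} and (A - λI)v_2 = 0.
We seek v_1 ∈ ker((A + 4I)^2) \ ker(A + 4I), then set v_{i+1} = (A + 4I) v_i.

One such chain is v_1 = [[0, 1, 0]]^T, v_2 = [[3, 2, 2]]^T. Check: (A + 4I) v_2 = [[0, 0, 0]]^T = 0.

v_1 = [[0, 1, 0]]^T, v_2 = [[3, 2, 2]]^T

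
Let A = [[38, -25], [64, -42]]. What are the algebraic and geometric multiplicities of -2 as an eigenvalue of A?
algebraic multiplicity 2, geometric multiplicity 1

The characteristic polynomial is (x + 2)^2, so the factor x + 2 appears with exponent 2: the algebraic multiplicity is 2.

rank(A + 2I) = 1, so the eigenspace has dimension 2 - 1 = 1: the geometric multiplicity is 1.

Since 1 < 2, A is not diagonalizable.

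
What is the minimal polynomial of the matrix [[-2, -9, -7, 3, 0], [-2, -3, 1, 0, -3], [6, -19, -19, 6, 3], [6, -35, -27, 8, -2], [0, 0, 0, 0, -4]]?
m_A(x) = (x + 4)^3

The characteristic polynomial factors as (x + 4)^5. The minimal polynomial is ∏(x - λ)^{k_λ} where k_λ is the size of the largest Jordan block at λ.

For λ = -4: rank(A + 4I) = 3, and the largest Jordan block has size 3 (the smallest k with rank((A + 4I)^k) = rank((A + 4I)^(k+1))).

So m_A(x) = (x + 4)^3.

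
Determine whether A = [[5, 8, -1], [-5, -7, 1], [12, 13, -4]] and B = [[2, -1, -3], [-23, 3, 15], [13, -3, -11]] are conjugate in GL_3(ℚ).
Two matrices over a field are similar if and only if they have the same invariant factors.

Both A and B have characteristic polynomial (x + 2)^3 and minimal polynomial (x + 2)^3. Computing further, both have invariant factors (x + 2)^3. Hence A and B are similar.

Yes.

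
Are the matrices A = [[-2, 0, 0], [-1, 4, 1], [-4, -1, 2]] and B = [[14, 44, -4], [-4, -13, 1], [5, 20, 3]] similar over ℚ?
Two matrices over a field are similar if and only if they have the same invariant factors.

Both A and B have characteristic polynomial (x - 3)^2(x + 2) and minimal polynomial (x - 3)^2(x + 2). Computing further, both have invariant factors (x - 3)^2(x + 2). Hence A and B are similar.

Yes.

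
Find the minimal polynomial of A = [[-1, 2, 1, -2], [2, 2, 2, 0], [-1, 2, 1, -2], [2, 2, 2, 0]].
m_A(x) = x^2(x - 2)

The characteristic polynomial factors as x^3(x - 2). The minimal polynomial is ∏(x - λ)^{k_λ} where k_λ is the size of the largest Jordan block at λ.

For λ = 0: rank(A) = 2, and the largest Jordan block has size 2 (the smallest k with rank(A^k) = rank(A^(k+1))).
For λ = 2: rank(A - 2I) = 3, and the largest Jordan block has size 1 (the smallest k with rank((A - 2I)^k) = rank((A - 2I)^(k+1))).

So m_A(x) = x^2(x - 2).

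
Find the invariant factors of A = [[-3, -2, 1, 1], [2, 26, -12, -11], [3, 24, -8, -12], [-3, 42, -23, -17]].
(x - 4)^2(x + 5)^2

The Jordan structure of A has elementary divisors (x + 5)^2, (x - 4)^2. Arranging the block sizes at each eigenvalue in decreasing order and taking row products gives the invariant factors.

Invariant factors (smallest first, each dividing the next): (x - 4)^2(x + 5)^2.

Check: the last factor (x - 4)^2(x + 5)^2 is the minimal polynomial, and the product (x - 4)^2(x + 5)^2 is the characteristic polynomial.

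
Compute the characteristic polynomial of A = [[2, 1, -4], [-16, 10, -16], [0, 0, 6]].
xI - A = [[x - 2, -1, 4], [16, x - 10, 16], [0, 0, x - 6]].

Expanding det(xI - A) along the first row:
det(xI - A) = + (x - 2)·det([[x - 10, 16], [0, x - 6]]) - (-1)·det([[16, 16], [0, x - 6]]) + (4)·det([[16, x - 10], [0, 0]]).

Evaluating gives χ_A(x) = x^3 - 18x^2 + 108x - 216 = (x - 6)^3.

χ_A(x) = (x - 6)^3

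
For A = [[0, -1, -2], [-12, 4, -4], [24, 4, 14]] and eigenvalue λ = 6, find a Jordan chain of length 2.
We seek v_1 ∈ ker((A - 6I)^2) \ ker(A - 6I), then set v_{i+1} = (A - 6I) v_i.

One such chain is v_1 = [[0, 1, -1]]^T, v_2 = [[1, 2, -4]]^T. Check: (A - 6I) v_2 = [[0, 0, 0]]^T = 0.

v_1 = [[0, 1, -1]]^T, v_2 = [[1, 2, -4]]^T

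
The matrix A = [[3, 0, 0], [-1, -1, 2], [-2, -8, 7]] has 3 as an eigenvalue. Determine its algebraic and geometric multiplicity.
algebraic multiplicity 3, geometric multiplicity 2

The characteristic polynomial is (x - 3)^3, so the factor x - 3 appears with exponent 3: the algebraic multiplicity is 3.

rank(A - 3I) = 1, so the eigenspace has dimension 3 - 1 = 2: the geometric multiplicity is 2.

Since 2 < 3, A is not diagonalizable.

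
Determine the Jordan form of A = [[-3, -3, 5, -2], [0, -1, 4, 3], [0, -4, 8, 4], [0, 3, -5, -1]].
J = [[-3, 0, 0, 0], [0, 2, 1, 0], [0, 0, 2, 1], [0, 0, 0, 2]]

The characteristic polynomial is det(xI - A) = (x - 2)^3(x + 3), so the eigenvalues are -3 (algebraic multiplicity 1), 2 (algebraic multiplicity 3).

For λ = -3: algebraic multiplicity 1 gives one 1×1 block.

For λ = 2: rank(A - 2I) = 3, rank((A - 2I)^2) = 2, rank((A - 2I)^3) = 1. The eigenspace has dimension 4 - 3 = 1, so there is 1 Jordan block; the rank sequence gives block sizes [3].

Assembling the blocks gives the Jordan form J above.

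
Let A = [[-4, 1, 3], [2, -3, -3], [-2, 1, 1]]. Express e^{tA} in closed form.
A has Jordan form J = [[-2, 1, 0], [0, -2, 0], [0, 0, -2]] with A = PJP^{-1}, so e^{tA} = P e^{tJ} P^{-1}.

For a Jordan block J_k(λ), e^{tJ_k(λ)} = e^{λt} · (I + tN + t^2 N^2/2! + ... + t^{k-1} N^{k-1}/(k-1)!) where N is the nilpotent superdiagonal part.

Assembling the blocks and conjugating back gives the entries of e^{tA} as shown above.

e^{tA} = [[(1 - 2*t)*e^{-2*t}, t*e^{-2*t}, 3*t*e^{-2*t}], [2*t*e^{-2*t}, (1 - t)*e^{-2*t}, -3*t*e^{-2*t}], [-2*t*e^{-2*t}, t*e^{-2*t}, (3*t + 1)*e^{-2*t}]]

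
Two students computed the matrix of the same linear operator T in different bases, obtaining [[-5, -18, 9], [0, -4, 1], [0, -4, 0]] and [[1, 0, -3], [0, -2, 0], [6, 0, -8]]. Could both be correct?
Both have characteristic polynomial (x + 2)^2(x + 5), but the minimal polynomial of A is (x + 2)^2(x + 5) while the minimal polynomial of B is (x + 2)(x + 5). The minimal polynomial is a similarity invariant, so A and B are not similar.

No.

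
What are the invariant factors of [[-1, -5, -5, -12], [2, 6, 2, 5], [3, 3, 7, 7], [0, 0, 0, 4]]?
(x - 4)^2, (x - 4)^2

The Jordan structure of A has elementary divisors (x - 4)^2, (x - 4)^2. Arranging the block sizes at each eigenvalue in decreasing order and taking row products gives the invariant factors.

Invariant factors (smallest first, each dividing the next): (x - 4)^2, (x - 4)^2.

Check: the last factor (x - 4)^2 is the minimal polynomial, and the product (x - 4)^4 is the characteristic polynomial.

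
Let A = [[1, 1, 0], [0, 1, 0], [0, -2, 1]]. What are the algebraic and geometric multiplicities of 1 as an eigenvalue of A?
The characteristic polynomial is (x - 1)^3, so the factor x - 1 appears with exponent 3: the algebraic multiplicity is 3.

rank(A - I) = 1, so the eigenspace has dimension 3 - 1 = 2: the geometric multiplicity is 2.

Since 2 < 3, A is not diagonalizable.

algebraic multiplicity 3, geometric multiplicity 2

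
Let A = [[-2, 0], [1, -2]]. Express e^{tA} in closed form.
A has Jordan form J = [[-2, 1], [0, -2]] with A = PJP^{-1}, so e^{tA} = P e^{tJ} P^{-1}.

For a Jordan block J_k(λ), e^{tJ_k(λ)} = e^{λt} · (I + tN + t^2 N^2/2! + ... + t^{k-1} N^{k-1}/(k-1)!) where N is the nilpotent superdiagonal part.

Assembling the blocks and conjugating back gives the entries of e^{tA} as shown above.

e^{tA} = [[e^{-2*t}, 0], [t*e^{-2*t}, e^{-2*t}]]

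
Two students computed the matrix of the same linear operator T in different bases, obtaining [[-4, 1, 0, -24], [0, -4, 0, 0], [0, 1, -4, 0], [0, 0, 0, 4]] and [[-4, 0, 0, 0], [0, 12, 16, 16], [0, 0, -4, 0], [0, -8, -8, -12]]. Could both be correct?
No.

Both have characteristic polynomial (x - 4)(x + 4)^3, but the minimal polynomial of A is (x - 4)(x + 4)^2 while the minimal polynomial of B is (x - 4)(x + 4). The minimal polynomial is a similarity invariant, so A and B are not similar.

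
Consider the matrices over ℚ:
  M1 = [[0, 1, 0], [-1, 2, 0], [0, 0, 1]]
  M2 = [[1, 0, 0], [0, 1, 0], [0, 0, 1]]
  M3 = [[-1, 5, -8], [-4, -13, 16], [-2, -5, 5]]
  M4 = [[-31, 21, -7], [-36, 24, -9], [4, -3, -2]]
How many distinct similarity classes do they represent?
3 classes: {M1}, {M2}, {M3, M4}

Characteristic polynomials: χ_{M1} = (x - 1)^3, χ_{M2} = (x - 1)^3, χ_{M3} = (x + 3)^3, χ_{M4} = (x + 3)^3.

{M1}: invariant factors x - 1, (x - 1)^2.

{M2}: invariant factors x - 1, x - 1, x - 1.

{M3, M4}: invariant factors x + 3, (x + 3)^2.

Matrices are similar if and only if their invariant-factor lists agree; the partition into similarity classes is {M1}, {M2}, {M3, M4}.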